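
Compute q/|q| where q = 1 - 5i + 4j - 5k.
0.1222 - 0.6108i + 0.4887j - 0.6108k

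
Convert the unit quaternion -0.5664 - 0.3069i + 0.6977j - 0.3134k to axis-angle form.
axis = (-0.3724, 0.8466, -0.3803), θ = 249°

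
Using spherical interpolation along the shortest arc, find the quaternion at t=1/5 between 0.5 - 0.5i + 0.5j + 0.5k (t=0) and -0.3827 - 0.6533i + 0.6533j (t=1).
0.3384 - 0.5912i + 0.5912j + 0.4318k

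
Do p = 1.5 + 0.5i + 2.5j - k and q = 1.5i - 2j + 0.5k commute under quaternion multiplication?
No: pq = 4.75 + 1.5i - 4.75j - 4k ≠ 4.75 + 3i - 1.25j + 5.5k = qp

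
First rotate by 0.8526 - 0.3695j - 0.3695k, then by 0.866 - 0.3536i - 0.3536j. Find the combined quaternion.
0.6077 - 0.1708i - 0.7521j - 0.1893k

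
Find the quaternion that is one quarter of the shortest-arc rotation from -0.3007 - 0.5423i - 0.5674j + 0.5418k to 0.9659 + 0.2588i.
-0.5462 - 0.5287i - 0.4699j + 0.4487k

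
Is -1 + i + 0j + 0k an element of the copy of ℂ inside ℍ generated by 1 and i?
Yes. The quaternion -1 + i has j- and k-coefficients y = z = 0, so it lies in the complex subalgebra spanned by 1 and i.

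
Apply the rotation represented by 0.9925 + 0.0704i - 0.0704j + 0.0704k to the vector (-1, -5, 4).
(-0.751, -5.629, 3.122)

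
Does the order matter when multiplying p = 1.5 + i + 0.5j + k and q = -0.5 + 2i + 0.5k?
Yes: pq = -3.25 + 2.75i + 1.25j - 0.75k ≠ -3.25 + 2.25i - 1.75j + 1.25k = qp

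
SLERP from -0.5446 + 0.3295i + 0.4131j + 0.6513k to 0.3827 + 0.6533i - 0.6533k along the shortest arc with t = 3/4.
-0.4862 - 0.4405i + 0.1278j + 0.7438k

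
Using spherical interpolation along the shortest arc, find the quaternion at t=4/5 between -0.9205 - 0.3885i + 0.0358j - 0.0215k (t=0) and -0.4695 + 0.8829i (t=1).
-0.7066 + 0.7075i + 0.0105j - 0.0063k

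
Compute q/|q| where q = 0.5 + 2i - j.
0.2182 + 0.8729i - 0.4364j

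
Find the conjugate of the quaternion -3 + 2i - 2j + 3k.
-3 - 2i + 2j - 3k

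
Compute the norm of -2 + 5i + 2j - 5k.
√58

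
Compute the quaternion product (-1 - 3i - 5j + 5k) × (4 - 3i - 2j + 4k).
-43 - 19i - 21j + 7k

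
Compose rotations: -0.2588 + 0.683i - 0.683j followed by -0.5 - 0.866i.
0.7209 - 0.1174i + 0.3415j + 0.5915k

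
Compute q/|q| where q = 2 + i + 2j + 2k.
0.5547 + 0.2774i + 0.5547j + 0.5547k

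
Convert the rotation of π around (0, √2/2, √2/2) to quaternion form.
0.7071j + 0.7071k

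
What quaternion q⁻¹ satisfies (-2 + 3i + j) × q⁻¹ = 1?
-0.1429 - 0.2143i - 0.0714j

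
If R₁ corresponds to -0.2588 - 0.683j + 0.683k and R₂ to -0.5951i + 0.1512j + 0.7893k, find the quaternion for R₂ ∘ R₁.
-0.4358 + 0.7964i + 0.3673j + 0.2022k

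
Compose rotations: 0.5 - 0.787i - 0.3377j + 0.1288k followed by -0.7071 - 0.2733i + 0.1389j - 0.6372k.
-0.4397 + 0.2225i + 0.8449j - 0.2081k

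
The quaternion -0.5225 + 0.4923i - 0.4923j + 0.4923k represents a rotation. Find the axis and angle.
axis = (√3/3, -√3/3, √3/3), θ = 243°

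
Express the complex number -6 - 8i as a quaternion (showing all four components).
-6 - 8i + 0j + 0k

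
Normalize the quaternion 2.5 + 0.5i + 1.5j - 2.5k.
0.6455 + 0.1291i + 0.3873j - 0.6455k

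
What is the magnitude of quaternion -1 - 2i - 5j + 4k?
√46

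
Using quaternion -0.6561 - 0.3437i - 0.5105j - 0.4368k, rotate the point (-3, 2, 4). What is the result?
(3.144, -2.028, 3.873)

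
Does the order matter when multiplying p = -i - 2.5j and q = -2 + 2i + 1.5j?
Yes: pq = 5.75 + 2i + 5j + 3.5k ≠ 5.75 + 2i + 5j - 3.5k = qp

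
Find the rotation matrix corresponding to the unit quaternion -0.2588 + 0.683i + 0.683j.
[[0.067, 0.933, -0.3535], [0.933, 0.067, 0.3535], [0.3535, -0.3535, -0.866]]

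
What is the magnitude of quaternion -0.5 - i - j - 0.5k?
1.581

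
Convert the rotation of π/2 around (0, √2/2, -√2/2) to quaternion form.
0.7071 + 0.5j - 0.5k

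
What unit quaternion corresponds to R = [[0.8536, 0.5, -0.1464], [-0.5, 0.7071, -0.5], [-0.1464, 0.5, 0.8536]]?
0.9239 + 0.2706i - 0.2706k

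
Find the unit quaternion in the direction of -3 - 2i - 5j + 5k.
-0.378 - 0.252i - 0.6299j + 0.6299k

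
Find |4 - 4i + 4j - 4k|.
8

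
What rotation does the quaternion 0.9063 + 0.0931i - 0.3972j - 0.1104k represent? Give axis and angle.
axis = (0.2203, -0.9398, -0.2612), θ = 50°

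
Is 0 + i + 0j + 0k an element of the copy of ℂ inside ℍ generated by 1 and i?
Yes. The quaternion i has j- and k-coefficients y = z = 0, so it lies in the complex subalgebra spanned by 1 and i.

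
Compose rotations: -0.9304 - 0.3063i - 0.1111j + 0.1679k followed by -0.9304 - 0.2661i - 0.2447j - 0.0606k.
0.7671 + 0.4847i + 0.3943j - 0.1452k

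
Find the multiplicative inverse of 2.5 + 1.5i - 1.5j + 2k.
0.1695 - 0.1017i + 0.1017j - 0.1356k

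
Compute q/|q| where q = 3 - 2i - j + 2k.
0.7071 - 0.4714i - 0.2357j + 0.4714k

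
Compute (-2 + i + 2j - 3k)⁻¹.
-0.1111 - 0.0556i - 0.1111j + 0.1667k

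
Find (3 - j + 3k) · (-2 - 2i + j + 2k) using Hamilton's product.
-11 - 11i - j - 2k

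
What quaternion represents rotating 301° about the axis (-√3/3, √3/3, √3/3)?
-0.8704 - 0.2843i + 0.2843j + 0.2843k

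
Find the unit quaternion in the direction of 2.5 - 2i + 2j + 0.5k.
0.6565 - 0.5252i + 0.5252j + 0.1313k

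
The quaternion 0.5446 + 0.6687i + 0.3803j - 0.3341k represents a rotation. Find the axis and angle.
axis = (0.7973, 0.4534, -0.3984), θ = 114°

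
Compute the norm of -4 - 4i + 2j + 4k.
√52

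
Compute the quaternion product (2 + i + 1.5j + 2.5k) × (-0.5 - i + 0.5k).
-1.25 - 1.75i - 3.75j + 1.25k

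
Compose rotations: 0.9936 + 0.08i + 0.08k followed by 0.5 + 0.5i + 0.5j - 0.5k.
0.4968 + 0.5768i + 0.4168j - 0.4968k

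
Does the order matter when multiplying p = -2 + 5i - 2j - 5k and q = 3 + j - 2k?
Yes: pq = -14 + 24i + 2j - 6k ≠ -14 + 6i - 18j - 16k = qp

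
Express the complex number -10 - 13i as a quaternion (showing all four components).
-10 - 13i + 0j + 0k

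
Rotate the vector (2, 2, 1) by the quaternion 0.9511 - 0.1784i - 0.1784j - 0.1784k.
(2.276, 1.597, 1.127)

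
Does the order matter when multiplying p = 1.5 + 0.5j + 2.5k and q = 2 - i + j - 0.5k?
Yes: pq = 3.75 - 4.25i + 4.75k ≠ 3.75 + 1.25i + 5j + 3.75k = qp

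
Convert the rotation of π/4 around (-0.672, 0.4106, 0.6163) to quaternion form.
0.9239 - 0.2572i + 0.1571j + 0.2358k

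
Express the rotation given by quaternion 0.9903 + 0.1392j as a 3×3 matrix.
[[0.9612, 0, 0.2757], [0, 1, 0], [-0.2757, 0, 0.9612]]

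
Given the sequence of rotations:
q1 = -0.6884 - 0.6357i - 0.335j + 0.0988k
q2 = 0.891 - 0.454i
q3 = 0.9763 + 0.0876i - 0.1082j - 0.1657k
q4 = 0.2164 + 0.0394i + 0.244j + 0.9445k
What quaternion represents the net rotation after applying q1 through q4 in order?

q2 · q1 = -0.902 - 0.2539i - 0.2536j + 0.2401k
q3 · q2 · q1 = -0.846 - 0.3949i - 0.129j + 0.3342k
q4 · q3 · q2 · q1 = -0.4517 + 0.0846i - 0.6205j - 0.6355k
-0.4517 + 0.0846i - 0.6205j - 0.6355k


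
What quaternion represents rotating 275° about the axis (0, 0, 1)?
-0.7373 + 0.6756k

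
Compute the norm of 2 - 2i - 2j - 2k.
4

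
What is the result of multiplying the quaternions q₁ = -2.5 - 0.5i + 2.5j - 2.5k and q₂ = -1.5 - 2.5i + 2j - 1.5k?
-6.25 + 8.25i - 3.25j + 12.75k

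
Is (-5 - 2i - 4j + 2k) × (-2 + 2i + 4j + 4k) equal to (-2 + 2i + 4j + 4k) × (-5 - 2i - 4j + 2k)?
No: pq = 22 - 30i - 24k ≠ 22 + 18i - 24j - 24k = qp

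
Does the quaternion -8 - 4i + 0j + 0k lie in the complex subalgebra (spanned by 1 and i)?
Yes. The quaternion -8 - 4i has j- and k-coefficients y = z = 0, so it lies in the complex subalgebra spanned by 1 and i.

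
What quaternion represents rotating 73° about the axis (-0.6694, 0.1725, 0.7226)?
0.8039 - 0.3982i + 0.1026j + 0.4298k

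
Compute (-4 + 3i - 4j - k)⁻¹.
-0.0952 - 0.0714i + 0.0952j + 0.0238k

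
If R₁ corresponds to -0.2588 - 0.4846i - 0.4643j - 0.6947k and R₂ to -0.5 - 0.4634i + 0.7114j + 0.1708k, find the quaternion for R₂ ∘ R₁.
0.3538 - 0.0527i - 0.3567j + 0.863k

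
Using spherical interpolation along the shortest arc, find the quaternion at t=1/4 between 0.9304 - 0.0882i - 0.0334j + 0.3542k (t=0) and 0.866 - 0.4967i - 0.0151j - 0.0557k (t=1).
0.945 - 0.1991i - 0.0297j + 0.2579k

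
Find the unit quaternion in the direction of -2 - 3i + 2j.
-0.4851 - 0.7276i + 0.4851j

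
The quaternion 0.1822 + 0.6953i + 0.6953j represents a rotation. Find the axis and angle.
axis = (√2/2, √2/2, 0), θ = 159°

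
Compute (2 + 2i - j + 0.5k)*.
2 - 2i + j - 0.5k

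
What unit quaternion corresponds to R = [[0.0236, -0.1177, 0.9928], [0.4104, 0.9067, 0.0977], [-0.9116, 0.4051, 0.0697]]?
0.7071 + 0.1087i + 0.6733j + 0.1867k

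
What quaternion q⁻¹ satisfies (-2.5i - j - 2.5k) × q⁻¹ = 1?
0.1852i + 0.0741j + 0.1852k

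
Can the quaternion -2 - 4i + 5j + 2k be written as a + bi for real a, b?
No. The quaternion -2 - 4i + 5j + 2k has j-coefficient y = 5 and k-coefficient z = 2, not both zero, so it does not lie in the complex subalgebra spanned by 1 and i.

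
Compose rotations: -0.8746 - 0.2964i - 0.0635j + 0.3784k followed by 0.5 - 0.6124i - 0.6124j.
-0.6577 + 0.1557i + 0.7356j + 0.0466k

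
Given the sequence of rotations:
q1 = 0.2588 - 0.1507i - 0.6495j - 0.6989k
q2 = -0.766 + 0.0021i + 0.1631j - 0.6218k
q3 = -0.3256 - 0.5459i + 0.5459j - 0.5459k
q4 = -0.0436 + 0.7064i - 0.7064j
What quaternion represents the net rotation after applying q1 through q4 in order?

q2 · q1 = -0.5266 - 0.4019i + 0.6349j + 0.3977k
q3 · q2 · q1 = -0.1774 + 0.982i - 0.0577j + 0.0308k
q4 · q3 · q2 · q1 = -0.7267 - 0.1899i + 0.1061j + 0.6516k
-0.7267 - 0.1899i + 0.1061j + 0.6516k


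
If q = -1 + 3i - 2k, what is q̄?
-1 - 3i + 2k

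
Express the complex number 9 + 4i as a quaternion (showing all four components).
9 + 4i + 0j + 0k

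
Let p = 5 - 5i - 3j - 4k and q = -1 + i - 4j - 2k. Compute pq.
-20 - 31j + 17k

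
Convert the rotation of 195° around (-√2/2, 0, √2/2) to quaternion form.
-0.1305 - 0.7011i + 0.7011k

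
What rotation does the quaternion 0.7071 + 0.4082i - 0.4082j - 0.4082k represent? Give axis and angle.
axis = (√3/3, -√3/3, -√3/3), θ = π/2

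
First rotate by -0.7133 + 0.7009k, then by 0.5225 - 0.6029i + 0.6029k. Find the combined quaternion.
-0.7953 + 0.43i + 0.4226j - 0.0638k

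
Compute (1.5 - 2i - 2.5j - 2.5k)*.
1.5 + 2i + 2.5j + 2.5k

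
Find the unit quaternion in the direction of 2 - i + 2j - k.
0.6325 - 0.3162i + 0.6325j - 0.3162k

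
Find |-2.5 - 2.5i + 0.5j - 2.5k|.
√19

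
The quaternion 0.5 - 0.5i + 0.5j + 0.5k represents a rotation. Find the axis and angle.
axis = (-√3/3, √3/3, √3/3), θ = 2π/3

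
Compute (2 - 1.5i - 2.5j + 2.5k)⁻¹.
0.1067 + 0.08i + 0.1333j - 0.1333k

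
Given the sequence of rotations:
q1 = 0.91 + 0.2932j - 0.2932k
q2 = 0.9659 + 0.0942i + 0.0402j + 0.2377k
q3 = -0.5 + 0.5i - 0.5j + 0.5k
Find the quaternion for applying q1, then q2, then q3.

q2 · q1 = 0.9369 + 0.0042i + 0.3474j - 0.0393k
q3 · q2 · q1 = -0.2772 + 0.3123i - 0.6204j + 0.6639k
-0.2772 + 0.3123i - 0.6204j + 0.6639k


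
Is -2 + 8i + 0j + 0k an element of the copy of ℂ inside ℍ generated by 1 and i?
Yes. The quaternion -2 + 8i has j- and k-coefficients y = z = 0, so it lies in the complex subalgebra spanned by 1 and i.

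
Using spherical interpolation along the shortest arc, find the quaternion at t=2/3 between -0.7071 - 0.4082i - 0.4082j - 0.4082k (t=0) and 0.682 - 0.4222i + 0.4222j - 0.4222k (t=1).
-0.8351 + 0.1553i - 0.5043j + 0.1553k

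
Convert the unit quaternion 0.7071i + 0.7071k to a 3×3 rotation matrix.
[[0, 0, 1], [0, -1, 0], [1, 0, 0]]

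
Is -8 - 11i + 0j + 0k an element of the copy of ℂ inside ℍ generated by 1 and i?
Yes. The quaternion -8 - 11i has j- and k-coefficients y = z = 0, so it lies in the complex subalgebra spanned by 1 and i.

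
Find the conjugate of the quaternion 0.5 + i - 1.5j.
0.5 - i + 1.5j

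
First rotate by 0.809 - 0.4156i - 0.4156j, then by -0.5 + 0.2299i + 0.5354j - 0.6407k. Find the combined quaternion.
-0.0864 + 0.1275i + 0.9072j - 0.3914k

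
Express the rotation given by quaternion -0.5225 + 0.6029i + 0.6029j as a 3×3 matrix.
[[0.273, 0.727, -0.63], [0.727, 0.273, 0.63], [0.63, -0.63, -0.454]]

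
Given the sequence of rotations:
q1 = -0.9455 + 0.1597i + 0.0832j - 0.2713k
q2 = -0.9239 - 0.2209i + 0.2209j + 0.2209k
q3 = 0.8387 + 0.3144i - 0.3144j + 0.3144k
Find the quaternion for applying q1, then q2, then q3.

q2 · q1 = 0.9504 - 0.017i - 0.3104j - 0.0119k
q3 · q2 · q1 = 0.7086 + 0.3859i - 0.5607j + 0.1859k
0.7086 + 0.3859i - 0.5607j + 0.1859k


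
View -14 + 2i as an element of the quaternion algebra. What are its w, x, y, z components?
-14 + 2i + 0j + 0k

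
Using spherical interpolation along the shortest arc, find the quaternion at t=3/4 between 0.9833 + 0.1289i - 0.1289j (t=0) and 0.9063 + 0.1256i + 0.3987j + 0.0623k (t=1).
0.9523 + 0.13i + 0.2719j + 0.0478k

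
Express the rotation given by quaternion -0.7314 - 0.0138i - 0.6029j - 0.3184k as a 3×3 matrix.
[[0.0703, -0.4491, 0.8907], [0.4824, 0.7969, 0.3637], [-0.8731, 0.4041, 0.2726]]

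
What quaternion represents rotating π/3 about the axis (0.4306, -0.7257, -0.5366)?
0.866 + 0.2153i - 0.3629j - 0.2683k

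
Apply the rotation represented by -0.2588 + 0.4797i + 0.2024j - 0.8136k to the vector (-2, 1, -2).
(2.355, -1.853, -0.142)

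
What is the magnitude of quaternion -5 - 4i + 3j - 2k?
√54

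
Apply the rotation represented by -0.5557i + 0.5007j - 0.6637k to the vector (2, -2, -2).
(-1.127, 1.214, 3.043)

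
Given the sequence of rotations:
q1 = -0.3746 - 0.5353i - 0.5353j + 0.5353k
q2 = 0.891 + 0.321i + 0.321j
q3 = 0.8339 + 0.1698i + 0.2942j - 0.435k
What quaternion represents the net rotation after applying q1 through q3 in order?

q2 · q1 = 0.0099 - 0.4254i - 0.769j + 0.477k
q3 · q2 · q1 = 0.5142 - 0.5472i - 0.5343j + 0.388k
0.5142 - 0.5472i - 0.5343j + 0.388k


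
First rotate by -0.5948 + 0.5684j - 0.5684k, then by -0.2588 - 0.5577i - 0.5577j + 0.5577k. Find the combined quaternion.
0.7879 + 0.3317i - 0.1324j - 0.5016k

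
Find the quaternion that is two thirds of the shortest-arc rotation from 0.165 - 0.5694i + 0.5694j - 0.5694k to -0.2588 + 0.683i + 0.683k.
0.2368 - 0.6722i + 0.2007j - 0.6722k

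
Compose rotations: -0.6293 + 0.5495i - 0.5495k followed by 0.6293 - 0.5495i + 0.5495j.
-0.0941 + 0.3897i - 0.6478j - 0.6478k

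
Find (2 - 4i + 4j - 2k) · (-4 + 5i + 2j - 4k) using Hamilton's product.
-4 + 14i - 38j - 28k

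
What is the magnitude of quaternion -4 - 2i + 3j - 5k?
√54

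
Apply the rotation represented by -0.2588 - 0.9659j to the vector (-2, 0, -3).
(0.232, 0, 3.598)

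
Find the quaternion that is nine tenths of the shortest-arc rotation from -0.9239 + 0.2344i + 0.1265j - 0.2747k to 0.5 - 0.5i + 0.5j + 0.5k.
-0.5658 + 0.4877i - 0.4468j - 0.4923k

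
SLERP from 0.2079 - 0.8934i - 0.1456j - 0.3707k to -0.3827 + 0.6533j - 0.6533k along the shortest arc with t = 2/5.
-0.0535 - 0.7025i + 0.2559j - 0.6619k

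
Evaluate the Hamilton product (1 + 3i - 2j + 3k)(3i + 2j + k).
-8 - 5i + 8j + 13k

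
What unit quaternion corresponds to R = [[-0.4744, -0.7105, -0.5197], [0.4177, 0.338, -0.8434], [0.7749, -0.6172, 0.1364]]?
0.5 + 0.1131i - 0.6473j + 0.5641k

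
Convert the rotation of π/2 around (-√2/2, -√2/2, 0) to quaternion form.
0.7071 - 0.5i - 0.5j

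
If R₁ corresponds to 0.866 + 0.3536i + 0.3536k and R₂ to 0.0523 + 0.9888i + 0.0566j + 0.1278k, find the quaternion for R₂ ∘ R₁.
-0.3495 + 0.8948i - 0.2554j + 0.1092k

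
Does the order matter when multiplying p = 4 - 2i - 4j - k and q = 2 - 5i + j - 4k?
Yes: pq = -2 - 7i - 7j - 40k ≠ -2 - 41i - j + 4k = qp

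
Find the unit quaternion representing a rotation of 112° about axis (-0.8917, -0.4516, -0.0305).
0.5592 - 0.7393i - 0.3744j - 0.0253k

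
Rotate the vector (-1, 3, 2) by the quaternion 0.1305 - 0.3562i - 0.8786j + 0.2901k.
(1.491, 0.199, -3.426)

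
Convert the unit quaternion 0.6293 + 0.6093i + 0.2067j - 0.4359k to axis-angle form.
axis = (0.784, 0.266, -0.5609), θ = 102°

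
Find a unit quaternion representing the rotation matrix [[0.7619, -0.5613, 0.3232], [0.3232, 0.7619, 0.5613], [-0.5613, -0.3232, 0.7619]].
0.9063 - 0.244i + 0.244j + 0.244k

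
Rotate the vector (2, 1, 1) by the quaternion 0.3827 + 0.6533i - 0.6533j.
(-1.061, -2.061, 0.793)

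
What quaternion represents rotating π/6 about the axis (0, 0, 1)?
0.9659 + 0.2588k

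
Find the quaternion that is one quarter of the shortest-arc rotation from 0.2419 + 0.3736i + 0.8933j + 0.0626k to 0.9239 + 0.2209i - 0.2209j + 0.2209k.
0.5453 + 0.4119i + 0.7175j + 0.1346k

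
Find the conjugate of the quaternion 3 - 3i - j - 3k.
3 + 3i + j + 3k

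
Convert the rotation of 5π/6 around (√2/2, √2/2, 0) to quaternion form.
0.2588 + 0.683i + 0.683j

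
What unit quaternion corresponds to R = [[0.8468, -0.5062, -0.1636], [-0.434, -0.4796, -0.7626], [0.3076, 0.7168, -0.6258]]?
0.4305 + 0.8591i - 0.2736j + 0.0419k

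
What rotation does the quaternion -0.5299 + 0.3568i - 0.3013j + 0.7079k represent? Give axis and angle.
axis = (0.4207, -0.3553, 0.8347), θ = 244°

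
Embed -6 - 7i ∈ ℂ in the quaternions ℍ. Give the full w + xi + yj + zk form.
-6 - 7i + 0j + 0k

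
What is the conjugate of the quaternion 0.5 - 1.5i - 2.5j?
0.5 + 1.5i + 2.5j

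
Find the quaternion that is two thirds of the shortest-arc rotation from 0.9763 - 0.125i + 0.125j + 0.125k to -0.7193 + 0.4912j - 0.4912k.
0.8671 - 0.0458i - 0.3019j + 0.3935k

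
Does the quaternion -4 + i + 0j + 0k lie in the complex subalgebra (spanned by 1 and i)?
Yes. The quaternion -4 + i has j- and k-coefficients y = z = 0, so it lies in the complex subalgebra spanned by 1 and i.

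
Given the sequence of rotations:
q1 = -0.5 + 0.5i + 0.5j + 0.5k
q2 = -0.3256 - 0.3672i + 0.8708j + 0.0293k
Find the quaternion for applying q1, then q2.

q2 · q1 = -0.1037 + 0.4415i - 0.4j - 0.7964k
-0.1037 + 0.4415i - 0.4j - 0.7964k


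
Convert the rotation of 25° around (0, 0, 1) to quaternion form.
0.9763 + 0.2164k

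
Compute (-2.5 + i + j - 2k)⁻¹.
-0.2041 - 0.0816i - 0.0816j + 0.1633k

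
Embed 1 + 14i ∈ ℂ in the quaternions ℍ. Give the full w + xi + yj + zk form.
1 + 14i + 0j + 0k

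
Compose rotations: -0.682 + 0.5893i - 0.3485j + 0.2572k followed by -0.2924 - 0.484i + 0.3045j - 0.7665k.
0.7879 - 0.031i - 0.433j + 0.4368k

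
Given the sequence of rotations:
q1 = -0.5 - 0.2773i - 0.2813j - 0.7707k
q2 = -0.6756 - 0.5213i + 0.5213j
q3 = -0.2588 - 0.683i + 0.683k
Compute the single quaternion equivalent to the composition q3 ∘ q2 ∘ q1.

q2 · q1 = 0.3399 + 0.0462i - 0.4724j + 0.8119k
q3 · q2 · q1 = -0.6109 + 0.0785i + 0.7083j + 0.3447k
-0.6109 + 0.0785i + 0.7083j + 0.3447k


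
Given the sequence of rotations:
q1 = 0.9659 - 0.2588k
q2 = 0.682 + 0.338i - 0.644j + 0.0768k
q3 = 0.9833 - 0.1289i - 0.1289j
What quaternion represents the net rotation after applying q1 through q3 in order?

q2 · q1 = 0.6786 + 0.4931i - 0.5346j - 0.1023k
q3 · q2 · q1 = 0.6619 + 0.4106i - 0.6263j + 0.0319k
0.6619 + 0.4106i - 0.6263j + 0.0319k


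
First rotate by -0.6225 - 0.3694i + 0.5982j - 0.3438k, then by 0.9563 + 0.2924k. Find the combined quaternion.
-0.4948 - 0.5282i + 0.464j - 0.5108k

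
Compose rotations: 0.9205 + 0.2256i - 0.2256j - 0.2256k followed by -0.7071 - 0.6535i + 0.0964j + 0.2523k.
-0.4248 - 0.7259i + 0.1577j + 0.5174k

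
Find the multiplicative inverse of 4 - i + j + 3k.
0.1481 + 0.037i - 0.037j - 0.1111k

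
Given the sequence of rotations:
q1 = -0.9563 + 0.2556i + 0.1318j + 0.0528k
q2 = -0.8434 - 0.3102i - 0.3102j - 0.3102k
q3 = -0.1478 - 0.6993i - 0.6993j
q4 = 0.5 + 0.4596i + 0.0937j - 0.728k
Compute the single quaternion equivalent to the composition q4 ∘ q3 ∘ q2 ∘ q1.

q2 · q1 = 0.9431 + 0.1056i + 0.1226j + 0.2905k
q3 · q2 · q1 = 0.0202 - 0.8783i - 0.4745j - 0.0548k
q4 · q3 · q2 · q1 = 0.4183 - 0.7804i + 0.4292j - 0.1779k
0.4183 - 0.7804i + 0.4292j - 0.1779k


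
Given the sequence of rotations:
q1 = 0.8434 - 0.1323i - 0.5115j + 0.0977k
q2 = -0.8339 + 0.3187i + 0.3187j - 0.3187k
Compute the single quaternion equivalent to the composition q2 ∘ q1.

q2 · q1 = -0.467 + 0.2472i + 0.7064j - 0.4711k
-0.467 + 0.2472i + 0.7064j - 0.4711k


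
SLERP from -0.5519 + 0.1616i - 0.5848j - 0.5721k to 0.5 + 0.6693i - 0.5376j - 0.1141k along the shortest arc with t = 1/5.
-0.3624 + 0.3299i - 0.6769j - 0.5492k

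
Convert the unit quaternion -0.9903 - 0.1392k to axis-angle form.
axis = (0, 0, -1), θ = 344°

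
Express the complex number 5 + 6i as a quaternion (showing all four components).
5 + 6i + 0j + 0k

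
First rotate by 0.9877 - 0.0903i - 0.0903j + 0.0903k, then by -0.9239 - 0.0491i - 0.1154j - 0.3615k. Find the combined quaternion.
-0.8947 - 0.0081i + 0.0065j - 0.4465k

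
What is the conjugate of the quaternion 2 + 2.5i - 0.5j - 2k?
2 - 2.5i + 0.5j + 2k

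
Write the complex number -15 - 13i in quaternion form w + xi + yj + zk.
-15 - 13i + 0j + 0k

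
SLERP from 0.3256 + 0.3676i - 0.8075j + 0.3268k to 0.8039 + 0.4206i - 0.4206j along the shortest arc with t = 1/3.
0.5172 + 0.4086i - 0.7164j + 0.2287k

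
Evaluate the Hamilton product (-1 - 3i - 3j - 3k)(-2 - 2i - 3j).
-13 - i + 15j + 9k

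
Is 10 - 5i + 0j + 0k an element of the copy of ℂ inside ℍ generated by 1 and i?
Yes. The quaternion 10 - 5i has j- and k-coefficients y = z = 0, so it lies in the complex subalgebra spanned by 1 and i.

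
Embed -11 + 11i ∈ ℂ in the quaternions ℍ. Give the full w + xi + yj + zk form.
-11 + 11i + 0j + 0k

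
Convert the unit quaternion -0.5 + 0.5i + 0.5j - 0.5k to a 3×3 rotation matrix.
[[0, 0, -1], [1, 0, 0], [0, -1, 0]]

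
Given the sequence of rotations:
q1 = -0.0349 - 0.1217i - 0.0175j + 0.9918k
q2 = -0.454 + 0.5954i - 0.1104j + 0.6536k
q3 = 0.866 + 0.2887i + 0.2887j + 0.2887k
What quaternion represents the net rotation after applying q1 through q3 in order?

q2 · q1 = -0.5619 - 0.0636i - 0.6583j - 0.4969k
q3 · q2 · q1 = -0.1347 - 0.1707i - 0.6072j - 0.7642k
-0.1347 - 0.1707i - 0.6072j - 0.7642k


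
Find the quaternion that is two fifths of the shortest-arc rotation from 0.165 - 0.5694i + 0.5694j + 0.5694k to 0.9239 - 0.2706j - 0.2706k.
-0.376 - 0.4326i + 0.5794j + 0.5794k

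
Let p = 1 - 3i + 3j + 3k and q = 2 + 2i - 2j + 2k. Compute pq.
8 + 8i + 16j + 8k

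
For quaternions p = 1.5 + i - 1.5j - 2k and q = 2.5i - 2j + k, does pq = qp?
No: pq = -3.5 - 1.75i - 9j + 3.25k ≠ -3.5 + 9.25i + 3j - 0.25k = qp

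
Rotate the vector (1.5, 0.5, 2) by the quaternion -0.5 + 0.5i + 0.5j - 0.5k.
(-2, 1.5, -0.5)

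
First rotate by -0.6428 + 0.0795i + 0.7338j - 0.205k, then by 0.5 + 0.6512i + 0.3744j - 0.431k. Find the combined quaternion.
-0.7363 - 0.1393i + 0.2255j + 0.6226k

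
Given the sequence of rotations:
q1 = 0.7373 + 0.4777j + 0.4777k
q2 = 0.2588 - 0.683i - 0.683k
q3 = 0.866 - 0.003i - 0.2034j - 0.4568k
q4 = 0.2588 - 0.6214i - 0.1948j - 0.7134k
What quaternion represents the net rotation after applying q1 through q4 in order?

q2 · q1 = 0.5171 - 0.1773i + 0.4499j - 0.7062k
q3 · q2 · q1 = 0.2162 + 0.1941i + 0.3633j - 0.8852k
q4 · q3 · q2 · q1 = -0.3842 + 0.3475i - 0.6366j - 0.5713k
-0.3842 + 0.3475i - 0.6366j - 0.5713k


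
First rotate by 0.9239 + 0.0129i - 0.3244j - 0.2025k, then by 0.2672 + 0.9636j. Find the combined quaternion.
0.5595 - 0.1917i + 0.8036j - 0.0665k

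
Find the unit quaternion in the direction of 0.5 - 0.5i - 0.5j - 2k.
0.2294 - 0.2294i - 0.2294j - 0.9177k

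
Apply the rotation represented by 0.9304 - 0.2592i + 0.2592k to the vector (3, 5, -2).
(0.454, 4.139, -4.546)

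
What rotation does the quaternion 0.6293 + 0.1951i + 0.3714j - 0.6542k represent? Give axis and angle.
axis = (0.251, 0.4779, -0.8418), θ = 102°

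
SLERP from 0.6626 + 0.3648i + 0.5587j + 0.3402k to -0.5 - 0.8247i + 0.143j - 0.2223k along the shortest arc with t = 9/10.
0.5379 + 0.8039i - 0.0682j + 0.2444k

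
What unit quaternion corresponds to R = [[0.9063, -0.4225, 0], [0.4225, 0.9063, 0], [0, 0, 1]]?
0.9763 + 0.2164k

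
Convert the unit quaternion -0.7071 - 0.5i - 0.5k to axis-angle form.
axis = (-√2/2, 0, -√2/2), θ = 3π/2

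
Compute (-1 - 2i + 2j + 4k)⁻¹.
-0.04 + 0.08i - 0.08j - 0.16k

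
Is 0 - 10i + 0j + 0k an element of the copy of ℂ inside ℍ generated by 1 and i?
Yes. The quaternion -10i has j- and k-coefficients y = z = 0, so it lies in the complex subalgebra spanned by 1 and i.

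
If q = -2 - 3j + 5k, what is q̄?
-2 + 3j - 5k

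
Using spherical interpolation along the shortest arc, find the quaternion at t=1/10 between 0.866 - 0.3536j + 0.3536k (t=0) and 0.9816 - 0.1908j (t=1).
0.8845 - 0.3396j + 0.3199k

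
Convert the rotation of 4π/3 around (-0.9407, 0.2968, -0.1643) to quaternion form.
-0.5 - 0.8147i + 0.257j - 0.1423k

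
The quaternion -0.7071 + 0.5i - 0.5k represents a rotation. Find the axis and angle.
axis = (√2/2, 0, -√2/2), θ = 3π/2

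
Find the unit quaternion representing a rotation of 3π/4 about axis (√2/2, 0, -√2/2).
0.3827 + 0.6533i - 0.6533k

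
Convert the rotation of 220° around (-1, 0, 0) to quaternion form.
-0.342 - 0.9397i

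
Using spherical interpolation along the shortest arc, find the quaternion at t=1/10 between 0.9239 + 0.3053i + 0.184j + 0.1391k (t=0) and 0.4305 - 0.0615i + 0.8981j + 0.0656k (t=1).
0.9099 + 0.2766i + 0.2771j + 0.1371k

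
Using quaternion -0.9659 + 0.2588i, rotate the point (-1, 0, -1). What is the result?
(-1, -0.5, -0.866)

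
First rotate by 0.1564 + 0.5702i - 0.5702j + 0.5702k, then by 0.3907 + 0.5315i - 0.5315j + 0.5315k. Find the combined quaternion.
-0.8481 + 0.3059i - 0.3059j + 0.3059k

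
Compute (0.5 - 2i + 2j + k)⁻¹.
0.0541 + 0.2162i - 0.2162j - 0.1081k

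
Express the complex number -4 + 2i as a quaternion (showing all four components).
-4 + 2i + 0j + 0k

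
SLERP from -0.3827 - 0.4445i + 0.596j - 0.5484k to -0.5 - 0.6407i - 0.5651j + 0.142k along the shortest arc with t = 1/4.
-0.5317 - 0.6396i + 0.332j - 0.445k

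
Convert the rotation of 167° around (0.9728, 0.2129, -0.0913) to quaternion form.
0.1132 + 0.9665i + 0.2115j - 0.0907k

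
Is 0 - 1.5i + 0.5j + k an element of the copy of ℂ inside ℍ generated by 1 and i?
No. The quaternion -1.5i + 0.5j + k has j-coefficient y = 0.5 and k-coefficient z = 1, not both zero, so it does not lie in the complex subalgebra spanned by 1 and i.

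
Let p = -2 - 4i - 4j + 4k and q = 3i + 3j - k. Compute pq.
28 - 14i + 2j + 2k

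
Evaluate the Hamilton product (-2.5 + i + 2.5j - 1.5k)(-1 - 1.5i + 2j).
-1 + 5.75i - 5.25j + 7.25k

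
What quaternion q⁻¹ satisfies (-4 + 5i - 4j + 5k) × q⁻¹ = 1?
-0.0488 - 0.061i + 0.0488j - 0.061k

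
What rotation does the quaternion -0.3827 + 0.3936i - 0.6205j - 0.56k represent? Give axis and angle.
axis = (0.426, -0.6716, -0.6061), θ = 5π/4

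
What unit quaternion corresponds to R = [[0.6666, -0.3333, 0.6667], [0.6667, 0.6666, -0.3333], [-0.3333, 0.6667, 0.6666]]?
0.866 + 0.2887i + 0.2887j + 0.2887k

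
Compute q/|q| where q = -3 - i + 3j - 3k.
-0.5669 - 0.189i + 0.5669j - 0.5669k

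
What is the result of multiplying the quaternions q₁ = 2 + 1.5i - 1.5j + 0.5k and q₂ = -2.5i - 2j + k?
0.25 - 5.5i - 6.75j - 4.75k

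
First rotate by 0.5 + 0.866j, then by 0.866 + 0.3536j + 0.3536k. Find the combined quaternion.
0.1268 - 0.3062i + 0.9268j + 0.1768k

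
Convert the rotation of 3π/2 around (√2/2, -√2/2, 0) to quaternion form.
-0.7071 + 0.5i - 0.5j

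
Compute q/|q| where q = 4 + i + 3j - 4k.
0.6172 + 0.1543i + 0.4629j - 0.6172k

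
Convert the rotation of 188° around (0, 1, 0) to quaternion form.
-0.0698 + 0.9976j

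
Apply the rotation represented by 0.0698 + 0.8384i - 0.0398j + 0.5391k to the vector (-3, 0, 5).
(3.245, -0.825, -4.774)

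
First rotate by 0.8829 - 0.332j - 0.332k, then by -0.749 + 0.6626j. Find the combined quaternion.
-0.4413 - 0.22i + 0.8337j + 0.2487k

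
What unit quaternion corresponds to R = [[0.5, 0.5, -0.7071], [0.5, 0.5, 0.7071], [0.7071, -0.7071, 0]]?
0.7071 - 0.5i - 0.5j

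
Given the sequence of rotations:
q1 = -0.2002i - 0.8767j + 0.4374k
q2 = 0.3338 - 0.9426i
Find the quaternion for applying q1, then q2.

q2 · q1 = -0.1887 - 0.0668i + 0.1197j + 0.9724k
-0.1887 - 0.0668i + 0.1197j + 0.9724k


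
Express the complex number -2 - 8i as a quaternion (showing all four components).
-2 - 8i + 0j + 0k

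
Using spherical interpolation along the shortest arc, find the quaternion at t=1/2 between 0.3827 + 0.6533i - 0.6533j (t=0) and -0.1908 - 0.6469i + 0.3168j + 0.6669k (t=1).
0.3108 + 0.7046i - 0.5257j - 0.3614k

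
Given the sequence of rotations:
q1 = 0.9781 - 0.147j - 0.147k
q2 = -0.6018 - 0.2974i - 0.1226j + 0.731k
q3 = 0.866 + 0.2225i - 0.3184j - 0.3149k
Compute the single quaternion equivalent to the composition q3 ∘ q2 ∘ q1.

q2 · q1 = -0.4992 - 0.1654i - 0.0752j + 0.8472k
q3 · q2 · q1 = -0.1527 - 0.5477i - 0.0426j + 0.8215k
-0.1527 - 0.5477i - 0.0426j + 0.8215k


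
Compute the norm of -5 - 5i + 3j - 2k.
√63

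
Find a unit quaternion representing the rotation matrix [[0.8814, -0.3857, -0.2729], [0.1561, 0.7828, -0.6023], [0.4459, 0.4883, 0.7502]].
0.9239 + 0.2951i - 0.1945j + 0.1466k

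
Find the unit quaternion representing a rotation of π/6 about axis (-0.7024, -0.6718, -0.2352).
0.9659 - 0.1818i - 0.1739j - 0.0609k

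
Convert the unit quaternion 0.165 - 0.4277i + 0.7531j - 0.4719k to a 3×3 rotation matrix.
[[-0.5797, -0.4885, 0.6522], [-0.7999, 0.1888, -0.5696], [0.1551, -0.8519, -0.5002]]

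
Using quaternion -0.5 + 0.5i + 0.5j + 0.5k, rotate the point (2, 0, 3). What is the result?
(0, 3, 2)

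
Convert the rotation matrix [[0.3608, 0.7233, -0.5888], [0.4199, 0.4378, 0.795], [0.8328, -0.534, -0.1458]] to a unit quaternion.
0.6428 - 0.5169i - 0.5529j - 0.118k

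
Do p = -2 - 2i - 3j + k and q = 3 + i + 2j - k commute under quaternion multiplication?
No: pq = 3 - 7i - 14j + 4k ≠ 3 - 9i - 12j + 6k = qp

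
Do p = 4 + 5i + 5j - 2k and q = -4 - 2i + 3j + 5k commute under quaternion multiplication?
No: pq = -11 + 3i - 29j + 53k ≠ -11 - 59i + 13j + 3k = qp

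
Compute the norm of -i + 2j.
√5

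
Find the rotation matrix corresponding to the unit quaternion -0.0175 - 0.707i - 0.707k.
[[0.0003, -0.0247, 0.9997], [0.0247, -0.9994, -0.0247], [0.9997, 0.0247, 0.0003]]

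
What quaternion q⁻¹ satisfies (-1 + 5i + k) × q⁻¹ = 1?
-0.037 - 0.1852i - 0.037k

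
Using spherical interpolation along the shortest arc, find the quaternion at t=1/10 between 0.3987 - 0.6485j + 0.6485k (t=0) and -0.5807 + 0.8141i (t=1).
0.4621 - 0.1116i - 0.6221j + 0.6221k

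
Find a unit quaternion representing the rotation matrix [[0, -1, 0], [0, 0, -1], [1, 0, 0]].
0.5 + 0.5i - 0.5j + 0.5k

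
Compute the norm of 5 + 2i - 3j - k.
√39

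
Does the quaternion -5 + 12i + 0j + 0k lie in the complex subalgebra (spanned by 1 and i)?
Yes. The quaternion -5 + 12i has j- and k-coefficients y = z = 0, so it lies in the complex subalgebra spanned by 1 and i.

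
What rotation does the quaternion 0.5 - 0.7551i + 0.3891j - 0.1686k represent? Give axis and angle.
axis = (-0.8719, 0.4493, -0.1947), θ = 2π/3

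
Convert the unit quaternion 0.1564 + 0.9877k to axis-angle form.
axis = (0, 0, 1), θ = 162°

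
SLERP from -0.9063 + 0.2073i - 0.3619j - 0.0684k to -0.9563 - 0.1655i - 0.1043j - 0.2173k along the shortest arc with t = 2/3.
-0.9646 - 0.0412i - 0.196j - 0.1717k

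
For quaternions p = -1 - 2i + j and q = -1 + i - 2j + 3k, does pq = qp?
No: pq = 5 + 4i + 7j ≠ 5 - 2i - 5j - 6k = qp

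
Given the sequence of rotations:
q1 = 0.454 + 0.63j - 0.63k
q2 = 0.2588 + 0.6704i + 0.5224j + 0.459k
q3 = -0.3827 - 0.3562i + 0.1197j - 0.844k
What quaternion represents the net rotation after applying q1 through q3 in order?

q2 · q1 = 0.0776 - 0.3139i + 0.8226j + 0.4677k
q3 · q2 · q1 = 0.1548 + 0.8427i + 0.126j - 0.4999k
0.1548 + 0.8427i + 0.126j - 0.4999k


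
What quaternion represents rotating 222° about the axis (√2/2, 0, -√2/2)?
-0.3584 + 0.6601i - 0.6601k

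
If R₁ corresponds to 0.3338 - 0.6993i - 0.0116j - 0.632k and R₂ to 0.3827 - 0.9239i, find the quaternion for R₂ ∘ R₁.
-0.5183 - 0.576i - 0.5883j - 0.2311k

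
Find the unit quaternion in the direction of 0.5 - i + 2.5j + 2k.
0.1474 - 0.2949i + 0.7372j + 0.5898k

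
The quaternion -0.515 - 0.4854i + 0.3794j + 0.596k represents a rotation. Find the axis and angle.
axis = (-0.5663, 0.4426, 0.6953), θ = 242°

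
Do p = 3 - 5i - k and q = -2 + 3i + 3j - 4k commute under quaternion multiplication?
No: pq = 5 + 22i - 14j - 25k ≠ 5 + 16i + 32j + 5k = qp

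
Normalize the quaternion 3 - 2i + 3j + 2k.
0.5883 - 0.3922i + 0.5883j + 0.3922k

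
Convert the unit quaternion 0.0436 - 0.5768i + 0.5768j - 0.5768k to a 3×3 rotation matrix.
[[-0.3308, -0.6151, 0.7157], [-0.7157, -0.3308, -0.6151], [0.6151, -0.7157, -0.3308]]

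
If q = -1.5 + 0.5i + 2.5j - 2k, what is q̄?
-1.5 - 0.5i - 2.5j + 2k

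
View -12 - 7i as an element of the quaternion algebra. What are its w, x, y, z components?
-12 - 7i + 0j + 0k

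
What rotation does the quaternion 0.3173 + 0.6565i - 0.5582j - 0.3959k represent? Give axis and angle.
axis = (0.6923, -0.5886, -0.4175), θ = 143°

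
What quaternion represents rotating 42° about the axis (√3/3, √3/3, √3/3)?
0.9336 + 0.2069i + 0.2069j + 0.2069k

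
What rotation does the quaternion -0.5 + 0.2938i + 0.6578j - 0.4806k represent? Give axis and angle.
axis = (0.3393, 0.7596, -0.555), θ = 4π/3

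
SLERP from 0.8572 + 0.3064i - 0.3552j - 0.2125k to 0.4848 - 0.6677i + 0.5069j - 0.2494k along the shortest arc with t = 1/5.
0.941 + 0.0891i - 0.1818j - 0.2713k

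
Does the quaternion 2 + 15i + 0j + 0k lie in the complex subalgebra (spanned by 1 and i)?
Yes. The quaternion 2 + 15i has j- and k-coefficients y = z = 0, so it lies in the complex subalgebra spanned by 1 and i.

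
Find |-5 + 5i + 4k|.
√66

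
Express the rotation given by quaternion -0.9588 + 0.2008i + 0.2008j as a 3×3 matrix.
[[0.9194, 0.0806, -0.3851], [0.0806, 0.9194, 0.3851], [0.3851, -0.3851, 0.8387]]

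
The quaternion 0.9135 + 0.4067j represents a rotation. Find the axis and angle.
axis = (0, 1, 0), θ = 48°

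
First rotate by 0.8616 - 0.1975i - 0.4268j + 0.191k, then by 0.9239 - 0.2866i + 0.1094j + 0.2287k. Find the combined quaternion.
0.7424 - 0.3109i - 0.2905j + 0.5174k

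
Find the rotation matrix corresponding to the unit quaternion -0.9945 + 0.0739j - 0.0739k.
[[0.9782, -0.147, -0.147], [0.147, 0.9891, -0.0109], [0.147, -0.0109, 0.9891]]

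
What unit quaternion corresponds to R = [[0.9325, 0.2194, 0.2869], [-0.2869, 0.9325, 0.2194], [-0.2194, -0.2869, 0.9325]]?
0.9744 - 0.1299i + 0.1299j - 0.1299k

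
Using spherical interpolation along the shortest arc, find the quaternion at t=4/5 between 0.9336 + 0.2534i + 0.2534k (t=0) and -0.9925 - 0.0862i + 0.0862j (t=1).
0.9889 + 0.1209i - 0.0694j + 0.0515k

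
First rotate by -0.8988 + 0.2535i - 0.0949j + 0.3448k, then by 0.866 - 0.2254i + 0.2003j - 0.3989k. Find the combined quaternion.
-0.5647 + 0.4533i - 0.2856j + 0.6277k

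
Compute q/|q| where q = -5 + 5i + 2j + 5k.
-0.5625 + 0.5625i + 0.225j + 0.5625k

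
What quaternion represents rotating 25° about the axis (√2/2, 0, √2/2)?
0.9763 + 0.153i + 0.153k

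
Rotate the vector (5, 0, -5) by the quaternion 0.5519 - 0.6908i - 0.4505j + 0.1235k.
(6.157, 0.537, 3.435)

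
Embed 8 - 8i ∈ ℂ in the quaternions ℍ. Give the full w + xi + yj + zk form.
8 - 8i + 0j + 0k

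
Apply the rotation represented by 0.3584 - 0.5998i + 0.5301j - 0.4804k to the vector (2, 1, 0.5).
(0.139, -2.181, -0.687)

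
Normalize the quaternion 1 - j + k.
0.5774 - 0.5774j + 0.5774k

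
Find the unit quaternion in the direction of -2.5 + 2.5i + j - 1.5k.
-0.6299 + 0.6299i + 0.252j - 0.378k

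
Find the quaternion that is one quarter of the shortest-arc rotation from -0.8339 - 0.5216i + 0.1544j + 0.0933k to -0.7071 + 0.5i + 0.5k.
-0.9217 - 0.2795i + 0.1294j + 0.2358k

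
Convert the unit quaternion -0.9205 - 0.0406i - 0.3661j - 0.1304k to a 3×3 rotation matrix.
[[0.6979, -0.2103, 0.6846], [0.2698, 0.9627, 0.0207], [-0.6634, 0.1702, 0.7286]]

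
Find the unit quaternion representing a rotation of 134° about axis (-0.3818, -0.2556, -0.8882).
0.3907 - 0.3514i - 0.2353j - 0.8176k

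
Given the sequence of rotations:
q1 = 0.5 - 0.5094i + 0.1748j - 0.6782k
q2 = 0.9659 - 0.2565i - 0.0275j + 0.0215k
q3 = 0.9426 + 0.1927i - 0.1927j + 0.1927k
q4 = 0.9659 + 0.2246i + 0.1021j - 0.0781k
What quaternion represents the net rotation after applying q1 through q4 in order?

q2 · q1 = 0.3717 - 0.6054i - 0.0298j - 0.7032k
q3 · q2 · q1 = 0.5968 - 0.3578i - 0.0809j - 0.7136k
q4 · q3 · q2 · q1 = 0.6093 - 0.2907i + 0.171j - 0.7175k
0.6093 - 0.2907i + 0.171j - 0.7175k


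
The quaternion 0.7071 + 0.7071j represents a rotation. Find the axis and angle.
axis = (0, 1, 0), θ = π/2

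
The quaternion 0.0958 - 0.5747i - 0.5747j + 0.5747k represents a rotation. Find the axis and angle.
axis = (-√3/3, -√3/3, √3/3), θ = 169°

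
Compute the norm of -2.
2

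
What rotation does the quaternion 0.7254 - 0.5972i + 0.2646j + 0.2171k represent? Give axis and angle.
axis = (-0.8676, 0.3844, 0.3154), θ = 87°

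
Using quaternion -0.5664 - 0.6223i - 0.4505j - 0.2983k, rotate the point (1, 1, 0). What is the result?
(0.639, 0.946, 0.835)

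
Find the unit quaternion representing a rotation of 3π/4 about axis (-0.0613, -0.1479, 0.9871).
0.3827 - 0.0566i - 0.1366j + 0.912k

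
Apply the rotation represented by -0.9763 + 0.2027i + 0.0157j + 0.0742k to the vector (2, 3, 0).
(2.431, 2.443, -1.059)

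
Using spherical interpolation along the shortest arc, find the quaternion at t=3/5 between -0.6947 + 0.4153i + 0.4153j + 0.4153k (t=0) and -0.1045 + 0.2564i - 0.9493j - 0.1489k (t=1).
-0.2807 + 0.0267i + 0.9039j + 0.3216k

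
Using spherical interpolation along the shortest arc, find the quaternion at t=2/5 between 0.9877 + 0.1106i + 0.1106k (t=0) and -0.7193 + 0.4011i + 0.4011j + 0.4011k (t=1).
0.9717 - 0.1078i - 0.1804j - 0.1078k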